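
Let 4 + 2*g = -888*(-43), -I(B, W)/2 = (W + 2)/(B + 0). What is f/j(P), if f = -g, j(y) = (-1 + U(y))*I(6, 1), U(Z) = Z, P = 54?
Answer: 19090/53 ≈ 360.19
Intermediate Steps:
I(B, W) = -2*(2 + W)/B (I(B, W) = -2*(W + 2)/(B + 0) = -2*(2 + W)/B)
j(y) = 1 - y (j(y) = (-1 + y)*(2*(-2 - 1*1)/6) = (-1 + y)*(2*(⅙)*(-2 - 1)) = (-1 + y)*(2*(⅙)*(-3)) = (-1 + y)*(-1) = 1 - y)
g = 19090 (g = -2 + (-888*(-43))/2 = -2 + (½)*38184 = -2 + 19092 = 19090)
f = -19090 (f = -1*19090 = -19090)
f/j(P) = -19090/(1 - 1*54) = -19090/(1 - 54) = -19090/(-53) = -19090*(-1/53) = 19090/53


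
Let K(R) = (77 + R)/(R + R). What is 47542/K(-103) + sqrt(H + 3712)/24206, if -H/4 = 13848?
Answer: 4896826/13 + 2*I*sqrt(3230)/12103 ≈ 3.7668e+5 + 0.0093916*I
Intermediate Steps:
H = -55392 (H = -4*13848 = -55392)
K(R) = (77 + R)/(2*R) (K(R) = (77 + R)/((2*R)) = (77 + R)*(1/(2*R)) = (77 + R)/(2*R))
47542/K(-103) + sqrt(H + 3712)/24206 = 47542/(((1/2)*(77 - 103)/(-103))) + sqrt(-55392 + 3712)/24206 = 47542/(((1/2)*(-1/103)*(-26))) + sqrt(-51680)*(1/24206) = 47542/(13/103) + (4*I*sqrt(3230))*(1/24206) = 47542*(103/13) + 2*I*sqrt(3230)/12103 = 4896826/13 + 2*I*sqrt(3230)/12103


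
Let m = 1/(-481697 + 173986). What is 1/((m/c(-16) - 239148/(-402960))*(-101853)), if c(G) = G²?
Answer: -9059011840/547594980661881 ≈ -1.6543e-5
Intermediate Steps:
m = -1/307711 (m = 1/(-307711) = -1/307711 ≈ -3.2498e-6)
1/((m/c(-16) - 239148/(-402960))*(-101853)) = 1/(-1/(307711*((-16)²)) - 239148/(-402960)*(-101853)) = -1/101853/(-1/307711/256 - 239148*(-1/402960)) = -1/101853/(-1/307711*1/256 + 273/460) = -1/101853/(-1/78774016 + 273/460) = -1/101853/(5376326477/9059011840) = (9059011840/5376326477)*(-1/101853) = -9059011840/547594980661881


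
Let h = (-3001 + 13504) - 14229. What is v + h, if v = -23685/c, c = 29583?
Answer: -36749981/9861 ≈ -3726.8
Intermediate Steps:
v = -7895/9861 (v = -23685/29583 = -23685*1/29583 = -7895/9861 ≈ -0.80063)
h = -3726 (h = 10503 - 14229 = -3726)
v + h = -7895/9861 - 3726 = -36749981/9861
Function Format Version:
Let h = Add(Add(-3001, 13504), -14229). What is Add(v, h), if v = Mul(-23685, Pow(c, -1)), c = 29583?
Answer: Rational(-36749981, 9861) ≈ -3726.8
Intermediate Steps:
v = Rational(-7895, 9861) (v = Mul(-23685, Pow(29583, -1)) = Mul(-23685, Rational(1, 29583)) = Rational(-7895, 9861) ≈ -0.80063)
h = -3726 (h = Add(10503, -14229) = -3726)
Add(v, h) = Add(Rational(-7895, 9861), -3726) = Rational(-36749981, 9861)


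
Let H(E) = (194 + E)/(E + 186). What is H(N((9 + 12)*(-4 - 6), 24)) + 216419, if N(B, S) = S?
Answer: 22724104/105 ≈ 2.1642e+5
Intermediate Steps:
H(E) = (194 + E)/(186 + E)
H(N((9 + 12)*(-4 - 6), 24)) + 216419 = (194 + 24)/(186 + 24) + 216419 = 218/210 + 216419 = (1/210)*218 + 216419 = 109/105 + 216419 = 22724104/105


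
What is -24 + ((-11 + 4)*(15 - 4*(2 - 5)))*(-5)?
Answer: 921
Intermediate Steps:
-24 + ((-11 + 4)*(15 - 4*(2 - 5)))*(-5) = -24 - 7*(15 - 4*(-3))*(-5) = -24 - 7*(15 + 12)*(-5) = -24 - 7*27*(-5) = -24 - 189*(-5) = -24 + 945 = 921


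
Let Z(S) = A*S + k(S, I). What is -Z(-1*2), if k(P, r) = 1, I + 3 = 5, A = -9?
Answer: -19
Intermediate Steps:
I = 2 (I = -3 + 5 = 2)
Z(S) = 1 - 9*S (Z(S) = -9*S + 1 = 1 - 9*S)
-Z(-1*2) = -(1 - (-9)*2) = -(1 - 9*(-2)) = -(1 + 18) = -1*19 = -19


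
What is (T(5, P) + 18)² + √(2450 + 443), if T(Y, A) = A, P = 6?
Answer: 576 + √2893 ≈ 629.79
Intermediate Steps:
(T(5, P) + 18)² + √(2450 + 443) = (6 + 18)² + √(2450 + 443) = 24² + √2893 = 576 + √2893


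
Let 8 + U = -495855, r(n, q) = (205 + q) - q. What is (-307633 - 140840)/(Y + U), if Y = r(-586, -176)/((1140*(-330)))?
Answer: 33743108520/37308732161 ≈ 0.90443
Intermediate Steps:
r(n, q) = 205
U = -495863 (U = -8 - 495855 = -495863)
Y = -41/75240 (Y = 205/((1140*(-330))) = 205/(-376200) = 205*(-1/376200) = -41/75240 ≈ -0.00054492)
(-307633 - 140840)/(Y + U) = (-307633 - 140840)/(-41/75240 - 495863) = -448473/(-37308732161/75240) = -448473*(-75240/37308732161) = 33743108520/37308732161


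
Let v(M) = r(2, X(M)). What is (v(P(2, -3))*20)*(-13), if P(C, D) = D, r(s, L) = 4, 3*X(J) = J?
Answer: -1040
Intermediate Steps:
X(J) = J/3
v(M) = 4
(v(P(2, -3))*20)*(-13) = (4*20)*(-13) = 80*(-13) = -1040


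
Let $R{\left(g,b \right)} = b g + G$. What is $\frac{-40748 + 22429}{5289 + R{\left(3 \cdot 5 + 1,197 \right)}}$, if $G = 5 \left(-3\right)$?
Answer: $- \frac{18319}{8426} \approx -2.1741$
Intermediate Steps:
$G = -15$
$R{\left(g,b \right)} = -15 + b g$ ($R{\left(g,b \right)} = b g - 15 = -15 + b g$)
$\frac{-40748 + 22429}{5289 + R{\left(3 \cdot 5 + 1,197 \right)}} = \frac{-40748 + 22429}{5289 - \left(15 - 197 \left(3 \cdot 5 + 1\right)\right)} = - \frac{18319}{5289 - \left(15 - 197 \left(15 + 1\right)\right)} = - \frac{18319}{5289 + \left(-15 + 197 \cdot 16\right)} = - \frac{18319}{5289 + \left(-15 + 3152\right)} = - \frac{18319}{5289 + 3137} = - \frac{18319}{8426}$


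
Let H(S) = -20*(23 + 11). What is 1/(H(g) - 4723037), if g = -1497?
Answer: -1/4723717 ≈ -2.1170e-7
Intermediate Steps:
H(S) = -680 (H(S) = -20*34 = -680)
1/(H(g) - 4723037) = 1/(-680 - 4723037) = 1/(-4723717) = -1/4723717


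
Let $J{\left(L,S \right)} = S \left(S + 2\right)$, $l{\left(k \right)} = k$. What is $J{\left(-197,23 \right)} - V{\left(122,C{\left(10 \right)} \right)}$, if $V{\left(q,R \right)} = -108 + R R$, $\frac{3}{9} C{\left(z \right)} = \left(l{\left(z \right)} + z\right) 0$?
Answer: $683$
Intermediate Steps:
$J{\left(L,S \right)} = S \left(2 + S\right)$
$C{\left(z \right)} = 0$ ($C{\left(z \right)} = 3 \left(z + z\right) 0 = 3 \cdot 2 z 0 = 3 \cdot 0 = 0$)
$V{\left(q,R \right)} = -108 + R^{2}$
$J{\left(-197,23 \right)} - V{\left(122,C{\left(10 \right)} \right)} = 23 \left(2 + 23\right) - \left(-108 + 0^{2}\right) = 23 \cdot 25 - \left(-108 + 0\right) = 575 - -108 = 575 + 108 = 683$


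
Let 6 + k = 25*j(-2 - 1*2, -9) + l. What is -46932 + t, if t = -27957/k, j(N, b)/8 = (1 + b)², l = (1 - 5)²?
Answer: -200408959/4270 ≈ -46934.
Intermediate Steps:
l = 16 (l = (-4)² = 16)
j(N, b) = 8*(1 + b)²
k = 12810 (k = -6 + (25*(8*(1 - 9)²) + 16) = -6 + (25*(8*(-8)²) + 16) = -6 + (25*(8*64) + 16) = -6 + (25*512 + 16) = -6 + (12800 + 16) = -6 + 12816 = 12810)
t = -9319/4270 (t = -27957/12810 = -27957*1/12810 = -9319/4270 ≈ -2.1824)
-46932 + t = -46932 - 9319/4270 = -200408959/4270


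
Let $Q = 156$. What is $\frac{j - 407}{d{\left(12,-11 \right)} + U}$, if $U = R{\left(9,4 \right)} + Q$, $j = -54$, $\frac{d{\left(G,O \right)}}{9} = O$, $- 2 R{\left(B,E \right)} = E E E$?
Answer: $- \frac{461}{25} \approx -18.44$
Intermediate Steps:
$R{\left(B,E \right)} = - \frac{E^{3}}{2}$ ($R{\left(B,E \right)} = - \frac{E E E}{2} = - \frac{E^{2} E}{2} = - \frac{E^{3}}{2}$)
$d{\left(G,O \right)} = 9 O$
$U = 124$ ($U = - \frac{4^{3}}{2} + 156 = \left(- \frac{1}{2}\right) 64 + 156 = -32 + 156 = 124$)
$\frac{j - 407}{d{\left(12,-11 \right)} + U} = \frac{-54 - 407}{9 \left(-11\right) + 124} = - \frac{461}{-99 + 124} = - \frac{461}{25}$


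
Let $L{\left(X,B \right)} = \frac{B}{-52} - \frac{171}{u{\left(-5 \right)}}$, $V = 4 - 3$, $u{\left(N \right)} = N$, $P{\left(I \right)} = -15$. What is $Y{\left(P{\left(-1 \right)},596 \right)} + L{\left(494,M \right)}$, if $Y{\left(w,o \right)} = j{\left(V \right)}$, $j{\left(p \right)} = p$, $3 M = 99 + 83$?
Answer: $\frac{1021}{30} \approx 34.033$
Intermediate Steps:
$V = 1$ ($V = 4 - 3 = 1$)
$M = \frac{182}{3}$ ($M = \frac{99 + 83}{3} = \frac{1}{3} \cdot 182 = \frac{182}{3} \approx 60.667$)
$L{\left(X,B \right)} = \frac{171}{5} - \frac{B}{52}$ ($L{\left(X,B \right)} = \frac{B}{-52} - \frac{171}{-5} = B \left(- \frac{1}{52}\right) - - \frac{171}{5} = - \frac{B}{52} + \frac{171}{5} = \frac{171}{5} - \frac{B}{52}$)
$Y{\left(w,o \right)} = 1$
$Y{\left(P{\left(-1 \right)},596 \right)} + L{\left(494,M \right)} = 1 + \left(\frac{171}{5} - \frac{7}{6}\right) = 1 + \frac{991}{30} = \frac{1021}{30}$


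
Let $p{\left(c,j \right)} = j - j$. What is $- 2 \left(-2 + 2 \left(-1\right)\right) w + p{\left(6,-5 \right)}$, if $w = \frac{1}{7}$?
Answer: $\frac{8}{7} \approx 1.1429$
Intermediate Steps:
$p{\left(c,j \right)} = 0$
$w = \frac{1}{7} \approx 0.14286$
$- 2 \left(-2 + 2 \left(-1\right)\right) w + p{\left(6,-5 \right)} = - 2 \left(-2 + 2 \left(-1\right)\right) \frac{1}{7} + 0 = - 2 \left(-2 - 2\right) \frac{1}{7} + 0 = \left(-2\right) \left(-4\right) \frac{1}{7} + 0 = 8 \cdot \frac{1}{7} + 0 = \frac{8}{7} + 0 = \frac{8}{7}$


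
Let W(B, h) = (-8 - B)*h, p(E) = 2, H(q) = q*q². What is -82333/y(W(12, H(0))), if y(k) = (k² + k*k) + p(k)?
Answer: -82333/2 ≈ -41167.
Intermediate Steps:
H(q) = q³
W(B, h) = h*(-8 - B)
y(k) = 2 + 2*k² (y(k) = (k² + k*k) + 2 = (k² + k²) + 2 = 2*k² + 2 = 2 + 2*k²)
-82333/y(W(12, H(0))) = -82333/(2 + 2*(-1*0³*(8 + 12))²) = -82333/(2 + 2*(-1*0*20)²) = -82333/(2 + 2*0²) = -82333/(2 + 2*0) = -82333/(2 + 0) = -82333/2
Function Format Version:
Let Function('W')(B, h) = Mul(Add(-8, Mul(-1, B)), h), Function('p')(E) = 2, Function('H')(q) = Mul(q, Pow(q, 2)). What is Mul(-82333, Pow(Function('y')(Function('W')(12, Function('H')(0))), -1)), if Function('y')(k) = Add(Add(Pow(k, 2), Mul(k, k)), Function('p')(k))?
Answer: Rational(-82333, 2) ≈ -41167.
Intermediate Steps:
Function('H')(q) = Pow(q, 3)
Function('W')(B, h) = Mul(h, Add(-8, Mul(-1, B)))
Function('y')(k) = Add(2, Mul(2, Pow(k, 2))) (Function('y')(k) = Add(Add(Pow(k, 2), Mul(k, k)), 2) = Add(Add(Pow(k, 2), Pow(k, 2)), 2) = Add(Mul(2, Pow(k, 2)), 2) = Add(2, Mul(2, Pow(k, 2))))
Mul(-82333, Pow(Function('y')(Function('W')(12, Function('H')(0))), -1)) = Mul(-82333, Pow(Add(2, Mul(2, Pow(Mul(-1, Pow(0, 3), Add(8, 12)), 2))), -1)) = Mul(-82333, Pow(Add(2, Mul(2, Pow(Mul(-1, 0, 20), 2))), -1)) = Mul(-82333, Pow(Add(2, Mul(2, Pow(0, 2))), -1)) = Mul(-82333, Pow(Add(2, Mul(2, 0)), -1)) = Mul(-82333, Pow(Add(2, 0), -1)) = Mul(-82333, Pow(2, -1)) = Mul(-82333, Rational(1, 2)) = Rational(-82333, 2)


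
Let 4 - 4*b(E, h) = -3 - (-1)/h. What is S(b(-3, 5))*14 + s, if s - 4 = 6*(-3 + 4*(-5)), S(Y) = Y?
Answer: -551/5 ≈ -110.20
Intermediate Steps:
b(E, h) = 7/4 - 1/(4*h) (b(E, h) = 1 - (-3 - (-1)/h)/4 = 1 - (-3 + 1/h)/4 = 1 + (3/4 - 1/(4*h)) = 7/4 - 1/(4*h))
s = -134 (s = 4 + 6*(-3 + 4*(-5)) = 4 + 6*(-3 - 20) = 4 + 6*(-23) = 4 - 138 = -134)
S(b(-3, 5))*14 + s = ((1/4)*(-1 + 7*5)/5)*14 - 134 = ((1/4)*(1/5)*(-1 + 35))*14 - 134 = ((1/4)*(1/5)*34)*14 - 134 = (17/10)*14 - 134 = 119/5 - 134 = -551/5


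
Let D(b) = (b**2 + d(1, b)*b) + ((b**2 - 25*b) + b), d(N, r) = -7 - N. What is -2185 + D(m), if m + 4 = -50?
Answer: 5375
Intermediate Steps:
m = -54 (m = -4 - 50 = -54)
D(b) = -32*b + 2*b**2 (D(b) = (b**2 + (-7 - 1*1)*b) + ((b**2 - 25*b) + b) = (b**2 + (-7 - 1)*b) + (b**2 - 24*b) = (b**2 - 8*b) + (b**2 - 24*b) = -32*b + 2*b**2)
-2185 + D(m) = -2185 + 2*(-54)*(-16 - 54) = -2185 + 2*(-54)*(-70) = -2185 + 7560 = 5375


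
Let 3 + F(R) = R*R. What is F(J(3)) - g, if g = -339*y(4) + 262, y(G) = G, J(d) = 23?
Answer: 1620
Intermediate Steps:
g = -1094 (g = -339*4 + 262 = -1356 + 262 = -1094)
F(R) = -3 + R² (F(R) = -3 + R*R = -3 + R²)
F(J(3)) - g = (-3 + 23²) - 1*(-1094) = (-3 + 529) + 1094 = 526 + 1094 = 1620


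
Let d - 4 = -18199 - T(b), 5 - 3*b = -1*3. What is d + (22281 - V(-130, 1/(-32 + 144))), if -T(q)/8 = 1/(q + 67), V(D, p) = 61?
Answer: 841249/209 ≈ 4025.1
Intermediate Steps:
b = 8/3 (b = 5/3 - (-1)*3/3 = 5/3 - ⅓*(-3) = 5/3 + 1 = 8/3 ≈ 2.6667)
T(q) = -8/(67 + q) (T(q) = -8/(q + 67) = -8/(67 + q))
d = -3802731/209 (d = 4 + (-18199 - (-8)/(67 + 8/3)) = 4 + (-18199 - (-8)/209/3) = 4 + (-18199 - (-8)*3/209) = 4 + (-18199 - 1*(-24/209)) = 4 + (-18199 + 24/209) = 4 - 3803567/209 = -3802731/209 ≈ -18195.)
d + (22281 - V(-130, 1/(-32 + 144))) = -3802731/209 + (22281 - 1*61) = -3802731/209 + (22281 - 61) = -3802731/209 + 22220 = 841249/209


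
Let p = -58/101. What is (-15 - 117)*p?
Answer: 7656/101 ≈ 75.802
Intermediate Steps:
p = -58/101 (p = -58*1/101 = -58/101 ≈ -0.57426)
(-15 - 117)*p = (-15 - 117)*(-58/101) = -132*(-58/101) = 7656/101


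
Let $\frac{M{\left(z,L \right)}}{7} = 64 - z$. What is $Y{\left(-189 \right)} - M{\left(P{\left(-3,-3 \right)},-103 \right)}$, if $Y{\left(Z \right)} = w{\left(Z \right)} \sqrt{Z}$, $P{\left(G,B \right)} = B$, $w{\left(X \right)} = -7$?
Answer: $-469 - 21 i \sqrt{21} \approx -469.0 - 96.234 i$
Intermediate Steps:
$M{\left(z,L \right)} = 448 - 7 z$ ($M{\left(z,L \right)} = 7 \left(64 - z\right) = 448 - 7 z$)
$Y{\left(Z \right)} = - 7 \sqrt{Z}$
$Y{\left(-189 \right)} - M{\left(P{\left(-3,-3 \right)},-103 \right)} = - 7 \sqrt{-189} - \left(448 - -21\right) = - 7 \cdot 3 i \sqrt{21} - \left(448 + 21\right) = - 21 i \sqrt{21} - 469 = -469 - 21 i \sqrt{21}$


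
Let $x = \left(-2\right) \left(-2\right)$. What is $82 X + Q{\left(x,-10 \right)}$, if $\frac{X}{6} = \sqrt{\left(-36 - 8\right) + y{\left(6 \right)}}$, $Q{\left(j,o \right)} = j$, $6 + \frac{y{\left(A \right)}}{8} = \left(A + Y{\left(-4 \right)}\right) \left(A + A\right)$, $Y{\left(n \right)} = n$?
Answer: $4924$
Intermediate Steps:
$x = 4$
$y{\left(A \right)} = -48 + 16 A \left(-4 + A\right)$ ($y{\left(A \right)} = -48 + 8 \left(A - 4\right) \left(A + A\right) = -48 + 8 \left(-4 + A\right) 2 A = -48 + 8 \cdot 2 A \left(-4 + A\right) = -48 + 16 A \left(-4 + A\right)$)
$X = 60$ ($X = 6 \sqrt{\left(-36 - 8\right) - \left(432 - 576\right)} = 6 \sqrt{-44 - -144} = 6 \sqrt{-44 + 144} = 6 \sqrt{100} = 6 \cdot 10 = 60$)
$82 X + Q{\left(x,-10 \right)} = 82 \cdot 60 + 4 = 4920 + 4 = 4924$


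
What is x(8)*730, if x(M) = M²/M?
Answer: 5840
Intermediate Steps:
x(M) = M
x(8)*730 = 8*730 = 5840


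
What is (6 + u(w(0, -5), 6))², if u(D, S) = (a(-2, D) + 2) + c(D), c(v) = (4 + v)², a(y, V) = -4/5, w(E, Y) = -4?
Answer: 1296/25 ≈ 51.840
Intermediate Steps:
a(y, V) = -⅘ (a(y, V) = -4*⅕ = -⅘)
u(D, S) = 6/5 + (4 + D)² (u(D, S) = (-⅘ + 2) + (4 + D)² = 6/5 + (4 + D)²)
(6 + u(w(0, -5), 6))² = (6 + (6/5 + (4 - 4)²))² = (6 + (6/5 + 0²))² = (6 + (6/5 + 0))² = (6 + 6/5)² = (36/5)² = 1296/25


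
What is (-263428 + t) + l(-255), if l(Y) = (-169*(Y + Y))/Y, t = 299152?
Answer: 35386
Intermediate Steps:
l(Y) = -338 (l(Y) = (-338*Y)/Y = -338)
(-263428 + t) + l(-255) = (-263428 + 299152) - 338 = 35724 - 338 = 35386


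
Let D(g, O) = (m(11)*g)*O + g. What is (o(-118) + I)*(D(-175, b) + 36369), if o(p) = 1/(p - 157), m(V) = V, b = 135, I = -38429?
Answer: 2363855439656/275 ≈ 8.5958e+9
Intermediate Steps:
o(p) = 1/(-157 + p)
D(g, O) = g + 11*O*g (D(g, O) = (11*g)*O + g = 11*O*g + g = g + 11*O*g)
(o(-118) + I)*(D(-175, b) + 36369) = (1/(-157 - 118) - 38429)*(-175*(1 + 11*135) + 36369) = (1/(-275) - 38429)*(-175*(1 + 1485) + 36369) = (-1/275 - 38429)*(-175*1486 + 36369) = -10567976*(-260050 + 36369)/275 = -10567976/275*(-223681) = 2363855439656/275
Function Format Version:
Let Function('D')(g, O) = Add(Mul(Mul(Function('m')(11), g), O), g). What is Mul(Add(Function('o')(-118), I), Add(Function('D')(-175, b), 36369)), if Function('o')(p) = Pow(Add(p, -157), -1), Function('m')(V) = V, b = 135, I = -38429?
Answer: Rational(2363855439656, 275) ≈ 8.5958e+9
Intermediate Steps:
Function('o')(p) = Pow(Add(-157, p), -1)
Function('D')(g, O) = Add(g, Mul(11, O, g)) (Function('D')(g, O) = Add(Mul(Mul(11, g), O), g) = Add(Mul(11, O, g), g) = Add(g, Mul(11, O, g)))
Mul(Add(Function('o')(-118), I), Add(Function('D')(-175, b), 36369)) = Mul(Add(Pow(Add(-157, -118), -1), -38429), Add(Mul(-175, Add(1, Mul(11, 135))), 36369)) = Mul(Add(Pow(-275, -1), -38429), Add(Mul(-175, Add(1, 1485)), 36369)) = Mul(Add(Rational(-1, 275), -38429), Add(Mul(-175, 1486), 36369)) = Mul(Rational(-10567976, 275), Add(-260050, 36369)) = Mul(Rational(-10567976, 275), -223681) = Rational(2363855439656, 275)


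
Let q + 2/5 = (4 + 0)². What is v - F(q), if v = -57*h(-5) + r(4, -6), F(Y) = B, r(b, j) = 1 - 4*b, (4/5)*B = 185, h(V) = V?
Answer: 155/4 ≈ 38.750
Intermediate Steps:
q = 78/5 (q = -⅖ + (4 + 0)² = -⅖ + 4² = -⅖ + 16 = 78/5 ≈ 15.600)
B = 925/4 (B = (5/4)*185 = 925/4 ≈ 231.25)
F(Y) = 925/4
v = 270 (v = -57*(-5) + (1 - 4*4) = 285 + (1 - 16) = 285 - 15 = 270)
v - F(q) = 270 - 1*925/4 = 270 - 925/4 = 155/4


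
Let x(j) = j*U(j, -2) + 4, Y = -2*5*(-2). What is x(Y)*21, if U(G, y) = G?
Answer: 8484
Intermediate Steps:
Y = 20 (Y = -10*(-2) = 20)
x(j) = 4 + j**2 (x(j) = j*j + 4 = j**2 + 4 = 4 + j**2)
x(Y)*21 = (4 + 20**2)*21 = (4 + 400)*21 = 404*21 = 8484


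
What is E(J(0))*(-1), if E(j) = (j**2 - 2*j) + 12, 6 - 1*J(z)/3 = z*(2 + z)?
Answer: -300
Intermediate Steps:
J(z) = 18 - 3*z*(2 + z)
E(j) = 12 + j**2 - 2*j
E(J(0))*(-1) = (12 + (18 - 6*0 - 3*0**2)**2 - 2*(18 - 6*0 - 3*0**2))*(-1) = (12 + (18 + 0 - 3*0)**2 - 2*(18 + 0 - 3*0))*(-1) = (12 + (18 + 0 + 0)**2 - 2*(18 + 0 + 0))*(-1) = (12 + 18**2 - 2*18)*(-1) = (12 + 324 - 36)*(-1) = 300*(-1) = -300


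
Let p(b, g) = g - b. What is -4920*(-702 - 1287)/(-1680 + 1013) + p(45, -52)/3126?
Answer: -30590725579/2085042 ≈ -14672.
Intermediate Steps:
-4920*(-702 - 1287)/(-1680 + 1013) + p(45, -52)/3126 = -4920*(-702 - 1287)/(-1680 + 1013) + (-52 - 1*45)/3126 = -4920/((-667/(-1989))) + (-52 - 45)*(1/3126) = -4920/((-667*(-1/1989))) - 97*1/3126 = -4920/667/1989 - 97/3126 = -4920*1989/667 - 97/3126 = -9785880/667 - 97/3126 = -30590725579/2085042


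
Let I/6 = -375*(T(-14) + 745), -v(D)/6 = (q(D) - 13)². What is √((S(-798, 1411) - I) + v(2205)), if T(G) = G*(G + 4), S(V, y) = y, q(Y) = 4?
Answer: 5*√79687 ≈ 1411.4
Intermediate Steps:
T(G) = G*(4 + G)
v(D) = -486 (v(D) = -6*(4 - 13)² = -6*(-9)² = -6*81 = -486)
I = -1991250 (I = 6*(-375*(-14*(4 - 14) + 745)) = 6*(-375*(-14*(-10) + 745)) = 6*(-375*(140 + 745)) = 6*(-375*885) = 6*(-331875) = -1991250)
√((S(-798, 1411) - I) + v(2205)) = √((1411 - 1*(-1991250)) - 486) = √((1411 + 1991250) - 486) = √(1992661 - 486) = √1992175 = 5*√79687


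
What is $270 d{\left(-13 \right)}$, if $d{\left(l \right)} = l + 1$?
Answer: $-3240$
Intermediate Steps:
$d{\left(l \right)} = 1 + l$
$270 d{\left(-13 \right)} = 270 \left(1 - 13\right) = 270 \left(-12\right) = -3240$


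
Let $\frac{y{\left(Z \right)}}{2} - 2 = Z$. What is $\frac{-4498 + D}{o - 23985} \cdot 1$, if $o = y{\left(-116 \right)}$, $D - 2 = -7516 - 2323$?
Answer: $\frac{14335}{24213} \approx 0.59204$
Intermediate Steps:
$y{\left(Z \right)} = 4 + 2 Z$
$D = -9837$ ($D = 2 - 9839 = -9837$)
$o = -228$ ($o = 4 + 2 \left(-116\right) = 4 - 232 = -228$)
$\frac{-4498 + D}{o - 23985} \cdot 1 = \frac{-4498 - 9837}{-228 - 23985} \cdot 1 = - \frac{14335}{-24213} \cdot 1 = \left(-14335\right) \left(- \frac{1}{24213}\right) 1 = \frac{14335}{24213} \cdot 1 = \frac{14335}{24213}$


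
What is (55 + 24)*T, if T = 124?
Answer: 9796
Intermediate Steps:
(55 + 24)*T = (55 + 24)*124 = 79*124 = 9796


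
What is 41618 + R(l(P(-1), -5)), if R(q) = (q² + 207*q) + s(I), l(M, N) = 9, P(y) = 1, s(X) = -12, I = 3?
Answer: 43550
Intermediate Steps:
R(q) = -12 + q² + 207*q (R(q) = (q² + 207*q) - 12 = -12 + q² + 207*q)
41618 + R(l(P(-1), -5)) = 41618 + (-12 + 9² + 207*9) = 41618 + (-12 + 81 + 1863) = 41618 + 1932 = 43550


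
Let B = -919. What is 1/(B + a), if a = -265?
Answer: -1/1184 ≈ -0.00084459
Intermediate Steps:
1/(B + a) = 1/(-919 - 265) = 1/(-1184) = -1/1184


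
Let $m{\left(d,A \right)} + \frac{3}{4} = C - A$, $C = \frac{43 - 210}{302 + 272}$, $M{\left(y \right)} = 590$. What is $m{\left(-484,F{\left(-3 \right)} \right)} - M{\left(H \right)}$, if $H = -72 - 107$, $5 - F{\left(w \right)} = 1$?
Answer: $- \frac{683107}{1148} \approx -595.04$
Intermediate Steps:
$F{\left(w \right)} = 4$ ($F{\left(w \right)} = 5 - 1 = 4$)
$H = -179$ ($H = -72 - 107 = -179$)
$C = - \frac{167}{574} \approx -0.29094$
$m{\left(d,A \right)} = - \frac{1195}{1148} - A$ ($m{\left(d,A \right)} = - \frac{3}{4} - \left(\frac{167}{574} + A\right) = - \frac{1195}{1148} - A$)
$m{\left(-484,F{\left(-3 \right)} \right)} - M{\left(H \right)} = \left(- \frac{1195}{1148} - 4\right) - 590 = - \frac{5787}{1148} - 590 = - \frac{683107}{1148}$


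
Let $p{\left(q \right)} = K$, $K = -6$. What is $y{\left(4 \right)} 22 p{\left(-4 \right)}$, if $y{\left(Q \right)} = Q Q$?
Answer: $-2112$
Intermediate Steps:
$y{\left(Q \right)} = Q^{2}$
$p{\left(q \right)} = -6$
$y{\left(4 \right)} 22 p{\left(-4 \right)} = 4^{2} \cdot 22 \left(-6\right) = 16 \cdot 22 \left(-6\right) = 352 \left(-6\right) = -2112$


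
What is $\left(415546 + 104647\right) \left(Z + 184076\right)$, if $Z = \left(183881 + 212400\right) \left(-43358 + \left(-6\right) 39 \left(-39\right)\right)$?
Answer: $-7056577804593388$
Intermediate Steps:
$Z = -13565491192$ ($Z = 396281 \left(-43358 - -9126\right) = 396281 \left(-43358 + 9126\right) = 396281 \left(-34232\right) = -13565491192$)
$\left(415546 + 104647\right) \left(Z + 184076\right) = \left(415546 + 104647\right) \left(-13565491192 + 184076\right) = 520193 \left(-13565307116\right) = -7056577804593388$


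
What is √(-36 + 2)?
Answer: I*√34 ≈ 5.8309*I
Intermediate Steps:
√(-36 + 2) = √(-34) = I*√34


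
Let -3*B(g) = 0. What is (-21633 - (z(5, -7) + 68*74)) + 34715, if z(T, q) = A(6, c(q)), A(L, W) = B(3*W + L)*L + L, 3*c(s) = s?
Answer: 8044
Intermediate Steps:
c(s) = s/3
B(g) = 0 (B(g) = -⅓*0 = 0)
A(L, W) = L (A(L, W) = 0*L + L = 0 + L = L)
z(T, q) = 6
(-21633 - (z(5, -7) + 68*74)) + 34715 = (-21633 - (6 + 68*74)) + 34715 = (-21633 - (6 + 5032)) + 34715 = (-21633 - 1*5038) + 34715 = (-21633 - 5038) + 34715 = -26671 + 34715 = 8044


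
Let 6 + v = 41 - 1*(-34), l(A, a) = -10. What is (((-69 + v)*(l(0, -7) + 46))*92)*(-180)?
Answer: 0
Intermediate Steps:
v = 69 (v = -6 + (41 - 1*(-34)) = -6 + (41 + 34) = -6 + 75 = 69)
(((-69 + v)*(l(0, -7) + 46))*92)*(-180) = (((-69 + 69)*(-10 + 46))*92)*(-180) = ((0*36)*92)*(-180) = (0*92)*(-180) = 0*(-180) = 0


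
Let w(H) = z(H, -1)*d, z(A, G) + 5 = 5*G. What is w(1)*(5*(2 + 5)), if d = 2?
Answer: -700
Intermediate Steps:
z(A, G) = -5 + 5*G
w(H) = -20 (w(H) = (-5 + 5*(-1))*2 = (-5 - 5)*2 = -10*2 = -20)
w(1)*(5*(2 + 5)) = -100*(2 + 5) = -100*7 = -20*35 = -700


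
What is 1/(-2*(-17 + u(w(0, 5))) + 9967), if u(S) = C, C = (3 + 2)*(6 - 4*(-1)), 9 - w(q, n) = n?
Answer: 1/9901 ≈ 0.00010100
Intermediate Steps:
w(q, n) = 9 - n
C = 50 (C = 5*(6 + 4) = 5*10 = 50)
u(S) = 50
1/(-2*(-17 + u(w(0, 5))) + 9967) = 1/(-2*(-17 + 50) + 9967) = 1/(-2*33 + 9967) = 1/(-66 + 9967) = 1/9901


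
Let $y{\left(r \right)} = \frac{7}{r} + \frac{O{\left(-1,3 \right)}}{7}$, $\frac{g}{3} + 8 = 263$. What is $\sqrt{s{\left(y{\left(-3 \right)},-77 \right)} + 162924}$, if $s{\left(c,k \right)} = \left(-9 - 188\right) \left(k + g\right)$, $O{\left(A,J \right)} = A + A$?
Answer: $2 \sqrt{6847} \approx 165.49$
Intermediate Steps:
$g = 765$ ($g = -24 + 3 \cdot 263 = -24 + 789 = 765$)
$O{\left(A,J \right)} = 2 A$
$y{\left(r \right)} = - \frac{2}{7} + \frac{7}{r}$ ($y{\left(r \right)} = \frac{7}{r} + \frac{2 \left(-1\right)}{7} = \frac{7}{r} - \frac{2}{7} = - \frac{2}{7} + \frac{7}{r}$)
$s{\left(c,k \right)} = -150705 - 197 k$ ($s{\left(c,k \right)} = \left(-9 - 188\right) \left(k + 765\right) = - 197 \left(765 + k\right) = -150705 - 197 k$)
$\sqrt{s{\left(y{\left(-3 \right)},-77 \right)} + 162924} = \sqrt{\left(-150705 - -15169\right) + 162924} = \sqrt{\left(-150705 + 15169\right) + 162924} = \sqrt{-135536 + 162924} = \sqrt{27388} = 2 \sqrt{6847}$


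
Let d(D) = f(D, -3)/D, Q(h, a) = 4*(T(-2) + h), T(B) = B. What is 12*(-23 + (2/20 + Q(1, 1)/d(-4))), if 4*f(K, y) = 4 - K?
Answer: -894/5 ≈ -178.80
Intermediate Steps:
f(K, y) = 1 - K/4 (f(K, y) = (4 - K)/4 = 1 - K/4)
Q(h, a) = -8 + 4*h (Q(h, a) = 4*(-2 + h) = -8 + 4*h)
d(D) = (1 - D/4)/D
12*(-23 + (2/20 + Q(1, 1)/d(-4))) = 12*(-23 + (2/20 + (-8 + 4*1)/(((¼)*(4 - 1*(-4))/(-4))))) = 12*(-23 + (2*(1/20) + (-8 + 4)/(((¼)*(-¼)*(4 + 4))))) = 12*(-23 + (⅒ - 4/((¼)*(-¼)*8))) = 12*(-23 + (⅒ - 4/(-½))) = 12*(-23 + (⅒ - 4*(-2))) = 12*(-23 + (⅒ + 8)) = 12*(-23 + 81/10) = 12*(-149/10) = -894/5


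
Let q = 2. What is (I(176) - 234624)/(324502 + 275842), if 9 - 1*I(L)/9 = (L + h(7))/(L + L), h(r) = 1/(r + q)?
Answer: -82560721/211321088 ≈ -0.39069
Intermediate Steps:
h(r) = 1/(2 + r) (h(r) = 1/(r + 2) = 1/(2 + r))
I(L) = 81 - 9*(⅑ + L)/(2*L) (I(L) = 81 - 9*(L + 1/(2 + 7))/(L + L) = 81 - 9*(L + 1/9)/(2*L) = 81 - 9*(L + ⅑)*1/(2*L) = 81 - 9*(⅑ + L)*1/(2*L) = 81 - 9*(⅑ + L)/(2*L))
(I(176) - 234624)/(324502 + 275842) = ((½)*(-1 + 153*176)/176 - 234624)/(324502 + 275842) = ((½)*(1/176)*(-1 + 26928) - 234624)/600344 = ((½)*(1/176)*26927 - 234624)*(1/600344) = (26927/352 - 234624)*(1/600344) = -82560721/352*1/600344 = -82560721/211321088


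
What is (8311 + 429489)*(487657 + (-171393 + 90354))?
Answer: 178017360400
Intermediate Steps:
(8311 + 429489)*(487657 + (-171393 + 90354)) = 437800*(487657 - 81039) = 437800*406618 = 178017360400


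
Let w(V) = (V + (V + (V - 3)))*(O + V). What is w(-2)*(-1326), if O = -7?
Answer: -107406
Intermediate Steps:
w(V) = (-7 + V)*(-3 + 3*V) (w(V) = (V + (V + (V - 3)))*(-7 + V) = (V + (V + (-3 + V)))*(-7 + V) = (V + (-3 + 2*V))*(-7 + V) = (-3 + 3*V)*(-7 + V) = (-7 + V)*(-3 + 3*V))
w(-2)*(-1326) = (21 - 24*(-2) + 3*(-2)**2)*(-1326) = (21 + 48 + 3*4)*(-1326) = (21 + 48 + 12)*(-1326) = 81*(-1326) = -107406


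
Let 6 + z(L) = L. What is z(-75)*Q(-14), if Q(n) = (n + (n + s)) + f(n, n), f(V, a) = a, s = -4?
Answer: 3726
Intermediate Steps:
z(L) = -6 + L
Q(n) = -4 + 3*n (Q(n) = (n + (n - 4)) + n = (n + (-4 + n)) + n = (-4 + 2*n) + n = -4 + 3*n)
z(-75)*Q(-14) = (-6 - 75)*(-4 + 3*(-14)) = -81*(-4 - 42) = -81*(-46) = 3726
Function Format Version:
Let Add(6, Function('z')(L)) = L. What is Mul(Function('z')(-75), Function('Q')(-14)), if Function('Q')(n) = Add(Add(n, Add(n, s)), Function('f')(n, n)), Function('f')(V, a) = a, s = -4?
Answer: 3726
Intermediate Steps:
Function('z')(L) = Add(-6, L)
Function('Q')(n) = Add(-4, Mul(3, n)) (Function('Q')(n) = Add(Add(n, Add(n, -4)), n) = Add(Add(n, Add(-4, n)), n) = Add(Add(-4, Mul(2, n)), n) = Add(-4, Mul(3, n)))
Mul(Function('z')(-75), Function('Q')(-14)) = Mul(Add(-6, -75), Add(-4, Mul(3, -14))) = Mul(-81, Add(-4, -42)) = Mul(-81, -46) = 3726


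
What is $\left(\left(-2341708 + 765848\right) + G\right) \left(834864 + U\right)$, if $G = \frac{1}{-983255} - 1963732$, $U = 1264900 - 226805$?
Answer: $- \frac{6518499536180142599}{983255} \approx -6.6295 \cdot 10^{12}$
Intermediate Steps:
$U = 1038095$
$G = - \frac{1930849307661}{983255}$ ($G = - \frac{1}{983255} - 1963732 = - \frac{1930849307661}{983255} \approx -1.9637 \cdot 10^{6}$)
$\left(\left(-2341708 + 765848\right) + G\right) \left(834864 + U\right) = \left(\left(-2341708 + 765848\right) - \frac{1930849307661}{983255}\right) \left(834864 + 1038095\right) = \left(-1575860 - \frac{1930849307661}{983255}\right) 1872959 = \left(- \frac{3480321531961}{983255}\right) 1872959 = - \frac{6518499536180142599}{983255}$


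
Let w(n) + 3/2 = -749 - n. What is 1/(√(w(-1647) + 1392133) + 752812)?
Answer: 1505624/1133449028629 - √5572118/1133449028629 ≈ 1.3263e-6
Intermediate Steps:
w(n) = -1501/2 - n (w(n) = -3/2 + (-749 - n) = -1501/2 - n)
1/(√(w(-1647) + 1392133) + 752812) = 1/(√((-1501/2 - 1*(-1647)) + 1392133) + 752812) = 1/(√((-1501/2 + 1647) + 1392133) + 752812) = 1/(√(1793/2 + 1392133) + 752812) = 1/(√(2786059/2) + 752812) = 1/(√5572118/2 + 752812) = 1/(752812 + √5572118/2)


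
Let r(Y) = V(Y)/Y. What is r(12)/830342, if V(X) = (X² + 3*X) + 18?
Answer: 33/1660684 ≈ 1.9871e-5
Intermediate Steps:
V(X) = 18 + X² + 3*X
r(Y) = (18 + Y² + 3*Y)/Y
r(12)/830342 = (3 + 12 + 18/12)/830342 = (3 + 12 + 18*(1/12))*(1/830342) = (3 + 12 + 3/2)*(1/830342) = (33/2)*(1/830342) = 33/1660684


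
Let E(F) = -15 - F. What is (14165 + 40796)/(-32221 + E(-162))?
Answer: -54961/32074 ≈ -1.7136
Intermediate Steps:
(14165 + 40796)/(-32221 + E(-162)) = (14165 + 40796)/(-32221 + (-15 - 1*(-162))) = 54961/(-32221 + (-15 + 162)) = 54961/(-32221 + 147) = 54961/(-32074) = 54961*(-1/32074) = -54961/32074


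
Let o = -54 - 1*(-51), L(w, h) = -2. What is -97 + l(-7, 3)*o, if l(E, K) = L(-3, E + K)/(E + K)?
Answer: -197/2 ≈ -98.500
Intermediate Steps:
o = -3 (o = -54 + 51 = -3)
l(E, K) = -2/(E + K)
-97 + l(-7, 3)*o = -97 - 2/(-7 + 3)*(-3) = -97 - 2/(-4)*(-3) = -97 - 2*(-¼)*(-3) = -97 + (½)*(-3) = -97 - 3/2 = -197/2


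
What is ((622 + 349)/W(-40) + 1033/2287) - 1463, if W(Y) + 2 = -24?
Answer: -89186725/59462 ≈ -1499.9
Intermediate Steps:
W(Y) = -26 (W(Y) = -2 - 24 = -26)
((622 + 349)/W(-40) + 1033/2287) - 1463 = ((622 + 349)/(-26) + 1033/2287) - 1463 = (971*(-1/26) + 1033*(1/2287)) - 1463 = (-971/26 + 1033/2287) - 1463 = -2193819/59462 - 1463 = -89186725/59462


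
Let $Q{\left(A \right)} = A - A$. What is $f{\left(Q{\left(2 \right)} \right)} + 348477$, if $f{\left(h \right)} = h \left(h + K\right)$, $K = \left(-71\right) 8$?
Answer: $348477$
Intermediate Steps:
$K = -568$
$Q{\left(A \right)} = 0$
$f{\left(h \right)} = h \left(-568 + h\right)$ ($f{\left(h \right)} = h \left(h - 568\right) = h \left(-568 + h\right)$)
$f{\left(Q{\left(2 \right)} \right)} + 348477 = 0 \left(-568 + 0\right) + 348477 = 0 \left(-568\right) + 348477 = 0 + 348477 = 348477$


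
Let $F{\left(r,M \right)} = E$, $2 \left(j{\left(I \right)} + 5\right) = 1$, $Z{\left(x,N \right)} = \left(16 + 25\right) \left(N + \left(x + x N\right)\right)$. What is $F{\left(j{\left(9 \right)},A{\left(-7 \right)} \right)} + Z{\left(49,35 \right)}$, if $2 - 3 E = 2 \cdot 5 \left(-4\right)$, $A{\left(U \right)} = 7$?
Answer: $73773$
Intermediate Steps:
$E = 14$ ($E = \frac{2}{3} - \frac{2 \cdot 5 \left(-4\right)}{3} = \frac{2}{3} - \frac{10 \left(-4\right)}{3} = \frac{2}{3} - - \frac{40}{3} = \frac{2}{3} + \frac{40}{3} = 14$)
$Z{\left(x,N \right)} = 41 N + 41 x + 41 N x$ ($Z{\left(x,N \right)} = 41 \left(N + \left(x + N x\right)\right) = 41 \left(N + x + N x\right) = 41 N + 41 x + 41 N x$)
$j{\left(I \right)} = - \frac{9}{2}$ ($j{\left(I \right)} = -5 + \frac{1}{2} \cdot 1 = -5 + \frac{1}{2} = - \frac{9}{2}$)
$F{\left(r,M \right)} = 14$
$F{\left(j{\left(9 \right)},A{\left(-7 \right)} \right)} + Z{\left(49,35 \right)} = 14 + \left(41 \cdot 35 + 41 \cdot 49 + 41 \cdot 35 \cdot 49\right) = 14 + \left(1435 + 2009 + 70315\right) = 14 + 73759 = 73773$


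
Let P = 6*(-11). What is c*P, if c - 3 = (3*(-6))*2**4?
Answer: 18810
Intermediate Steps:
P = -66
c = -285 (c = 3 + (3*(-6))*2**4 = 3 - 18*16 = 3 - 288 = -285)
c*P = -285*(-66) = 18810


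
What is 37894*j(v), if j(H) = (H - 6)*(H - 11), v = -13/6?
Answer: 73343837/18 ≈ 4.0747e+6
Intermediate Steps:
v = -13/6 (v = -13*⅙ = -13/6 ≈ -2.1667)
j(H) = (-11 + H)*(-6 + H) (j(H) = (-6 + H)*(-11 + H) = (-11 + H)*(-6 + H))
37894*j(v) = 37894*(66 + (-13/6)² - 17*(-13/6)) = 37894*(66 + 169/36 + 221/6) = 37894*(3871/36) = 73343837/18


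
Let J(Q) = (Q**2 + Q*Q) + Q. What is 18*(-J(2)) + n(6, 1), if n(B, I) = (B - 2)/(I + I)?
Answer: -178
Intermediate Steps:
J(Q) = Q + 2*Q**2 (J(Q) = (Q**2 + Q**2) + Q = 2*Q**2 + Q = Q + 2*Q**2)
n(B, I) = (-2 + B)/(2*I) (n(B, I) = (-2 + B)/((2*I)) = (-2 + B)*(1/(2*I)) = (-2 + B)/(2*I))
18*(-J(2)) + n(6, 1) = 18*(-2*(1 + 2*2)) + (1/2)*(-2 + 6)/1 = 18*(-2*(1 + 4)) + (1/2)*1*4 = 18*(-2*5) + 2 = 18*(-1*10) + 2 = 18*(-10) + 2 = -180 + 2 = -178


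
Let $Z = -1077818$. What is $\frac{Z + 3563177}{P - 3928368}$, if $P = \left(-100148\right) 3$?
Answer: $- \frac{276151}{469868} \approx -0.58772$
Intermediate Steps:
$P = -300444$
$\frac{Z + 3563177}{P - 3928368} = \frac{-1077818 + 3563177}{-300444 - 3928368} = \frac{2485359}{-4228812} = 2485359 \left(- \frac{1}{4228812}\right) = - \frac{276151}{469868}$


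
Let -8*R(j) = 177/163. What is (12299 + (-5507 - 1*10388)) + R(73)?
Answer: -4689361/1304 ≈ -3596.1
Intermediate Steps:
R(j) = -177/1304 (R(j) = -177/(8*163) = -⅛*177/163 = -177/1304)
(12299 + (-5507 - 1*10388)) + R(73) = (12299 + (-5507 - 1*10388)) - 177/1304 = (12299 + (-5507 - 10388)) - 177/1304 = (12299 - 15895) - 177/1304 = -3596 - 177/1304 = -4689361/1304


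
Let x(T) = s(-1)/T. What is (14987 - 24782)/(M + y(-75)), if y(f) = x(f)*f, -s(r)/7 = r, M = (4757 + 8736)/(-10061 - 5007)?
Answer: -49197020/30661 ≈ -1604.5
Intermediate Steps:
M = -13493/15068 (M = 13493/(-15068) = 13493*(-1/15068) = -13493/15068 ≈ -0.89547)
s(r) = -7*r
x(T) = 7/T (x(T) = (-7*(-1))/T = 7/T)
y(f) = 7 (y(f) = (7/f)*f = 7)
(14987 - 24782)/(M + y(-75)) = (14987 - 24782)/(-13493/15068 + 7) = -9795/91983/15068 = -9795*15068/91983 = -49197020/30661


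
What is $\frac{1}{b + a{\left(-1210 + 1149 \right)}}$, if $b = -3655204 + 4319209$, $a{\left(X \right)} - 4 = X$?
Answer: $\frac{1}{663948} \approx 1.5061 \cdot 10^{-6}$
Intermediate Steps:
$a{\left(X \right)} = 4 + X$
$b = 664005$
$\frac{1}{b + a{\left(-1210 + 1149 \right)}} = \frac{1}{664005 + \left(4 + \left(-1210 + 1149\right)\right)} = \frac{1}{664005 + \left(4 - 61\right)} = \frac{1}{664005 - 57} = \frac{1}{663948}$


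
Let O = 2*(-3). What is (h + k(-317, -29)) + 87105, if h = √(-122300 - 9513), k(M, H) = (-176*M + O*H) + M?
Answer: 142754 + I*√131813 ≈ 1.4275e+5 + 363.06*I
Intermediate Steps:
O = -6
k(M, H) = -175*M - 6*H (k(M, H) = (-176*M - 6*H) + M = -175*M - 6*H)
h = I*√131813 (h = √(-131813) = I*√131813 ≈ 363.06*I)
(h + k(-317, -29)) + 87105 = (I*√131813 + (-175*(-317) - 6*(-29))) + 87105 = (I*√131813 + (55475 + 174)) + 87105 = (I*√131813 + 55649) + 87105 = (55649 + I*√131813) + 87105 = 142754 + I*√131813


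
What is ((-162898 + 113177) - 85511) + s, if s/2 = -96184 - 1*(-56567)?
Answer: -214466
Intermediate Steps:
s = -79234 (s = 2*(-96184 - 1*(-56567)) = 2*(-96184 + 56567) = 2*(-39617) = -79234)
((-162898 + 113177) - 85511) + s = ((-162898 + 113177) - 85511) - 79234 = (-49721 - 85511) - 79234 = -135232 - 79234 = -214466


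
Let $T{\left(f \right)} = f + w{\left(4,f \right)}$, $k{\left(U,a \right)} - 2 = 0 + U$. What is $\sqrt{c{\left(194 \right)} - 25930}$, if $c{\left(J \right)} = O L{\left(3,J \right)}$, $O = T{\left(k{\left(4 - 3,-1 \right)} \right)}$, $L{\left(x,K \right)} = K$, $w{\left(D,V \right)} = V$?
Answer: $i \sqrt{24766} \approx 157.37 i$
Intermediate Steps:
$k{\left(U,a \right)} = 2 + U$ ($k{\left(U,a \right)} = 2 + \left(0 + U\right) = 2 + U$)
$T{\left(f \right)} = 2 f$ ($T{\left(f \right)} = f + f = 2 f$)
$O = 6$ ($O = 2 \left(2 + \left(4 - 3\right)\right) = 2 \left(2 + 1\right) = 2 \cdot 3 = 6$)
$c{\left(J \right)} = 6 J$
$\sqrt{c{\left(194 \right)} - 25930} = \sqrt{6 \cdot 194 - 25930} = \sqrt{1164 - 25930} = \sqrt{-24766} = i \sqrt{24766}$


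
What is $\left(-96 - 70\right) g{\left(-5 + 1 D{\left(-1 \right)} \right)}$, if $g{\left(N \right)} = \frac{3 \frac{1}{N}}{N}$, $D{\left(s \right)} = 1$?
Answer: $- \frac{249}{8} \approx -31.125$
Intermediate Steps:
$g{\left(N \right)} = \frac{3}{N^{2}}$
$\left(-96 - 70\right) g{\left(-5 + 1 D{\left(-1 \right)} \right)} = \left(-96 - 70\right) \frac{3}{\left(-5 + 1 \cdot 1\right)^{2}} = - 166 \frac{3}{\left(-5 + 1\right)^{2}} = - 166 \cdot \frac{3}{16} = - 166 \cdot 3 \cdot \frac{1}{16} = \left(-166\right) \frac{3}{16} = - \frac{249}{8}$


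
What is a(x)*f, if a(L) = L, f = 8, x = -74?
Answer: -592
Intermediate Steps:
a(x)*f = -74*8 = -592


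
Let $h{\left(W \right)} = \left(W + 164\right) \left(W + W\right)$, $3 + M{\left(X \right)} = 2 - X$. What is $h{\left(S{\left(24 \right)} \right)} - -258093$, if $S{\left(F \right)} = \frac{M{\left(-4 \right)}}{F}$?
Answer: $\frac{8260289}{32} \approx 2.5813 \cdot 10^{5}$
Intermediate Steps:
$M{\left(X \right)} = -1 - X$ ($M{\left(X \right)} = -3 - \left(-2 + X\right) = -1 - X$)
$S{\left(F \right)} = \frac{3}{F}$ ($S{\left(F \right)} = \frac{-1 - -4}{F} = \frac{-1 + 4}{F} = \frac{3}{F}$)
$h{\left(W \right)} = 2 W \left(164 + W\right)$ ($h{\left(W \right)} = \left(164 + W\right) 2 W = 2 W \left(164 + W\right)$)
$h{\left(S{\left(24 \right)} \right)} - -258093 = 2 \cdot \frac{3}{24} \left(164 + \frac{3}{24}\right) - -258093 = 2 \cdot 3 \cdot \frac{1}{24} \left(164 + 3 \cdot \frac{1}{24}\right) + 258093 = 2 \cdot \frac{1}{8} \left(164 + \frac{1}{8}\right) + 258093 = 2 \cdot \frac{1}{8} \cdot \frac{1313}{8} + 258093 = \frac{1313}{32} + 258093 = \frac{8260289}{32}$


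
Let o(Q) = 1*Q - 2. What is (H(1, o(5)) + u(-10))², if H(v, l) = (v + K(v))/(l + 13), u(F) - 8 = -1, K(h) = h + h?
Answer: 13225/256 ≈ 51.660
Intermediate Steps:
K(h) = 2*h
u(F) = 7 (u(F) = 8 - 1 = 7)
o(Q) = -2 + Q (o(Q) = Q - 2 = -2 + Q)
H(v, l) = 3*v/(13 + l) (H(v, l) = (v + 2*v)/(l + 13) = (3*v)/(13 + l) = 3*v/(13 + l))
(H(1, o(5)) + u(-10))² = (3*1/(13 + (-2 + 5)) + 7)² = (3*1/(13 + 3) + 7)² = (3*1/16 + 7)² = (3*1*(1/16) + 7)² = (3/16 + 7)² = (115/16)² = 13225/256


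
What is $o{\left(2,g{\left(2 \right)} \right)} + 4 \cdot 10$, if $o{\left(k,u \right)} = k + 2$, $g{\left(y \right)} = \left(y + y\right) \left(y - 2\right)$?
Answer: $44$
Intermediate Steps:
$g{\left(y \right)} = 2 y \left(-2 + y\right)$
$o{\left(k,u \right)} = 2 + k$
$o{\left(2,g{\left(2 \right)} \right)} + 4 \cdot 10 = \left(2 + 2\right) + 4 \cdot 10 = 4 + 40 = 44$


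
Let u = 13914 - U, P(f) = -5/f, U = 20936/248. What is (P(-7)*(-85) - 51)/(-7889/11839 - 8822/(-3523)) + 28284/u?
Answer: -13512699842883610/230030240074509 ≈ -58.743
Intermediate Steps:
U = 2617/31 (U = 20936*(1/248) = 2617/31 ≈ 84.419)
u = 428717/31 (u = 13914 - 1*2617/31 = 13914 - 2617/31 = 428717/31 ≈ 13830.)
(P(-7)*(-85) - 51)/(-7889/11839 - 8822/(-3523)) + 28284/u = (-5/(-7)*(-85) - 51)/(-7889/11839 - 8822/(-3523)) + 28284/(428717/31) = (-5*(-1/7)*(-85) - 51)/(-7889*1/11839 - 8822*(-1/3523)) + 28284*(31/428717) = ((5/7)*(-85) - 51)/(-7889/11839 + 8822/3523) + 876804/428717 = (-425/7 - 51)/(76650711/41708797) + 876804/428717 = -782/7*41708797/76650711 + 876804/428717 = -32616279254/536554977 + 876804/428717 = -13512699842883610/230030240074509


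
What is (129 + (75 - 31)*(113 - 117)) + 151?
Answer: 104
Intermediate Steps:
(129 + (75 - 31)*(113 - 117)) + 151 = (129 + 44*(-4)) + 151 = (129 - 176) + 151 = -47 + 151 = 104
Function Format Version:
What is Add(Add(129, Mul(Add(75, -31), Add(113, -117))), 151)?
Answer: 104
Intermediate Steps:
Add(Add(129, Mul(Add(75, -31), Add(113, -117))), 151) = Add(Add(129, Mul(44, -4)), 151) = Add(Add(129, -176), 151) = Add(-47, 151) = 104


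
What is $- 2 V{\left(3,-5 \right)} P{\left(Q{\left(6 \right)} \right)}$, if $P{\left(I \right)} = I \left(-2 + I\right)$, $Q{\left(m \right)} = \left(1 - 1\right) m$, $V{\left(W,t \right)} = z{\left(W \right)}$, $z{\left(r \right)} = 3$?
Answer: $0$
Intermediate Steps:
$V{\left(W,t \right)} = 3$
$Q{\left(m \right)} = 0$ ($Q{\left(m \right)} = 0 m = 0$)
$- 2 V{\left(3,-5 \right)} P{\left(Q{\left(6 \right)} \right)} = \left(-2\right) 3 \cdot 0 \left(-2 + 0\right) = - 6 \cdot 0 \left(-2\right) = \left(-6\right) 0 = 0$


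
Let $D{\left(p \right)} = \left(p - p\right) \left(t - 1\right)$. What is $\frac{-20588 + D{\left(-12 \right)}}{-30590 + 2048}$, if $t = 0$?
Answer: $\frac{10294}{14271} \approx 0.72132$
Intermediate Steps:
$D{\left(p \right)} = 0$ ($D{\left(p \right)} = \left(p - p\right) \left(0 - 1\right) = 0 \left(-1\right) = 0$)
$\frac{-20588 + D{\left(-12 \right)}}{-30590 + 2048} = \frac{-20588 + 0}{-30590 + 2048} = - \frac{20588}{-28542} = \left(-20588\right) \left(- \frac{1}{28542}\right) = \frac{10294}{14271}$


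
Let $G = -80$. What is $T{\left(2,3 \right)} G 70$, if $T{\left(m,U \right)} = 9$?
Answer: $-50400$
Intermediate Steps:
$T{\left(2,3 \right)} G 70 = 9 \left(-80\right) 70 = \left(-720\right) 70 = -50400$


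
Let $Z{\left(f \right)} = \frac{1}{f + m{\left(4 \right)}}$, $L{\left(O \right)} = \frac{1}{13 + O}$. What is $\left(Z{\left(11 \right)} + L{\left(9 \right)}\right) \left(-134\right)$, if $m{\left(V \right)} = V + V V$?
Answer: $- \frac{3551}{341} \approx -10.413$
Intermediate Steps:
$m{\left(V \right)} = V + V^{2}$
$Z{\left(f \right)} = \frac{1}{20 + f}$ ($Z{\left(f \right)} = \frac{1}{f + 4 \left(1 + 4\right)} = \frac{1}{f + 4 \cdot 5} = \frac{1}{f + 20} = \frac{1}{20 + f}$)
$\left(Z{\left(11 \right)} + L{\left(9 \right)}\right) \left(-134\right) = \left(\frac{1}{20 + 11} + \frac{1}{13 + 9}\right) \left(-134\right) = \left(\frac{1}{31} + \frac{1}{22}\right) \left(-134\right) = \frac{53}{682} \left(-134\right) = - \frac{3551}{341}$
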